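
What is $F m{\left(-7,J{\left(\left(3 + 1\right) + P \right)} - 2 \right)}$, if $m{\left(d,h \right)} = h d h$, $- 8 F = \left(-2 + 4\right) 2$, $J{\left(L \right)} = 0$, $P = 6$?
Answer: $14$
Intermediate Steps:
$F = - \frac{1}{2}$ ($F = - \frac{\left(-2 + 4\right) 2}{8} = - \frac{2 \cdot 2}{8} = \left(- \frac{1}{8}\right) 4 = - \frac{1}{2} \approx -0.5$)
$m{\left(d,h \right)} = d h^{2}$ ($m{\left(d,h \right)} = d h h = d h^{2}$)
$F m{\left(-7,J{\left(\left(3 + 1\right) + P \right)} - 2 \right)} = - \frac{\left(-7\right) \left(0 - 2\right)^{2}}{2} = - \frac{\left(-7\right) \left(-2\right)^{2}}{2} = - \frac{\left(-7\right) 4}{2} = \left(- \frac{1}{2}\right) \left(-28\right) = 14$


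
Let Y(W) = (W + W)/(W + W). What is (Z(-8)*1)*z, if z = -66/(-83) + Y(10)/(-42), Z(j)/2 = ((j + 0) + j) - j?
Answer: -21512/1743 ≈ -12.342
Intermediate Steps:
Y(W) = 1 (Y(W) = (2*W)/((2*W)) = (2*W)*(1/(2*W)) = 1)
Z(j) = 2*j (Z(j) = 2*(((j + 0) + j) - j) = 2*((j + j) - j) = 2*(2*j - j) = 2*j)
z = 2689/3486 (z = -66/(-83) + 1/(-42) = -66*(-1/83) + 1*(-1/42) = 66/83 - 1/42 = 2689/3486 ≈ 0.77137)
(Z(-8)*1)*z = ((2*(-8))*1)*(2689/3486) = -16*1*(2689/3486) = -16*2689/3486 = -21512/1743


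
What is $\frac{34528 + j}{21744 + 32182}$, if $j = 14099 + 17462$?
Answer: $\frac{66089}{53926} \approx 1.2255$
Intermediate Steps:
$j = 31561$
$\frac{34528 + j}{21744 + 32182} = \frac{34528 + 31561}{21744 + 32182} = \frac{66089}{53926}$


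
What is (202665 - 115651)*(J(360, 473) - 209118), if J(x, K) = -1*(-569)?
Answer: -18146682686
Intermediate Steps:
J(x, K) = 569
(202665 - 115651)*(J(360, 473) - 209118) = (202665 - 115651)*(569 - 209118) = 87014*(-208549) = -18146682686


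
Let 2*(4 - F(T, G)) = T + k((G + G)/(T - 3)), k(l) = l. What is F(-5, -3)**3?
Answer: 117649/512 ≈ 229.78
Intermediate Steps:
F(T, G) = 4 - T/2 - G/(-3 + T) (F(T, G) = 4 - (T + (G + G)/(T - 3))/2 = 4 - (T + (2*G)/(-3 + T))/2 = 4 - (T + 2*G/(-3 + T))/2 = 4 + (-T/2 - G/(-3 + T)) = 4 - T/2 - G/(-3 + T))
F(-5, -3)**3 = ((-1*(-3) + (-3 - 5)*(8 - 1*(-5))/2)/(-3 - 5))**3 = ((3 + (1/2)*(-8)*(8 + 5))/(-8))**3 = (-(3 + (1/2)*(-8)*13)/8)**3 = (-(3 - 52)/8)**3 = (-1/8*(-49))**3 = (49/8)**3 = 117649/512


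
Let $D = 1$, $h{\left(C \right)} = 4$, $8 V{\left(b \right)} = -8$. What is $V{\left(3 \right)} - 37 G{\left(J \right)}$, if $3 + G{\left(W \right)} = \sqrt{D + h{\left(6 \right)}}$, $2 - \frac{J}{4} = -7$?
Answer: $110 - 37 \sqrt{5} \approx 27.265$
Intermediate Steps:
$J = 36$ ($J = 8 - -28 = 8 + 28 = 36$)
$V{\left(b \right)} = -1$ ($V{\left(b \right)} = \frac{1}{8} \left(-8\right) = -1$)
$G{\left(W \right)} = -3 + \sqrt{5}$ ($G{\left(W \right)} = -3 + \sqrt{1 + 4} = -3 + \sqrt{5}$)
$V{\left(3 \right)} - 37 G{\left(J \right)} = -1 - 37 \left(-3 + \sqrt{5}\right) = -1 + \left(111 - 37 \sqrt{5}\right) = 110 - 37 \sqrt{5}$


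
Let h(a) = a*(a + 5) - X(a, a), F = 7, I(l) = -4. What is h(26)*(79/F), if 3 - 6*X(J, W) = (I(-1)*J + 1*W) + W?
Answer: 53957/6 ≈ 8992.8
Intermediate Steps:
X(J, W) = ½ - W/3 + 2*J/3 (X(J, W) = ½ - ((-4*J + 1*W) + W)/6 = ½ - ((-4*J + W) + W)/6 = ½ - ((W - 4*J) + W)/6 = ½ - (-4*J + 2*W)/6 = ½ + (-W/3 + 2*J/3) = ½ - W/3 + 2*J/3)
h(a) = -½ - a/3 + a*(5 + a) (h(a) = a*(a + 5) - (½ - a/3 + 2*a/3) = a*(5 + a) - (½ + a/3) = a*(5 + a) + (-½ - a/3) = -½ - a/3 + a*(5 + a))
h(26)*(79/F) = (-½ + 26² + (14/3)*26)*(79/7) = (-½ + 676 + 364/3)*(79*(⅐)) = (4781/6)*(79/7) = 53957/6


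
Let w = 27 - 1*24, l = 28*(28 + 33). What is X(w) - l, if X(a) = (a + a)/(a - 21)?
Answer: -5125/3 ≈ -1708.3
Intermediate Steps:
l = 1708 (l = 28*61 = 1708)
w = 3 (w = 27 - 24 = 3)
X(a) = 2*a/(-21 + a) (X(a) = (2*a)/(-21 + a) = 2*a/(-21 + a))
X(w) - l = 2*3/(-21 + 3) - 1*1708 = 2*3/(-18) - 1708 = 2*3*(-1/18) - 1708 = -⅓ - 1708 = -5125/3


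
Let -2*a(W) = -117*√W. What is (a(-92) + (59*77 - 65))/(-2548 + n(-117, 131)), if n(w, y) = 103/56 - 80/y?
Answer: -32850608/18683115 - 286104*I*√23/6227705 ≈ -1.7583 - 0.22032*I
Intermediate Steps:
a(W) = 117*√W/2 (a(W) = -(-117)*√W/2 = 117*√W/2)
n(w, y) = 103/56 - 80/y (n(w, y) = 103*(1/56) - 80/y = 103/56 - 80/y)
(a(-92) + (59*77 - 65))/(-2548 + n(-117, 131)) = (117*√(-92)/2 + (59*77 - 65))/(-2548 + (103/56 - 80/131)) = (117*(2*I*√23)/2 + (4543 - 65))/(-2548 + (103/56 - 80*1/131)) = (117*I*√23 + 4478)/(-2548 + (103/56 - 80/131)) = (4478 + 117*I*√23)/(-2548 + 9013/7336) = (4478 + 117*I*√23)/(-18683115/7336) = (4478 + 117*I*√23)*(-7336/18683115) = -32850608/18683115 - 286104*I*√23/6227705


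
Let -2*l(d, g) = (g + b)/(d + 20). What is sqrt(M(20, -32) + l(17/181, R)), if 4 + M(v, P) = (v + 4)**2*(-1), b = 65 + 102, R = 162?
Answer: I*sqrt(31121583506)/7274 ≈ 24.253*I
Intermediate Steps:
b = 167
M(v, P) = -4 - (4 + v)**2 (M(v, P) = -4 + (v + 4)**2*(-1) = -4 + (4 + v)**2*(-1) = -4 - (4 + v)**2)
l(d, g) = -(167 + g)/(2*(20 + d)) (l(d, g) = -(g + 167)/(2*(d + 20)) = -(167 + g)/(2*(20 + d)))
sqrt(M(20, -32) + l(17/181, R)) = sqrt((-4 - (4 + 20)**2) + (-167 - 1*162)/(2*(20 + 17/181))) = sqrt((-4 - 1*24**2) + (-167 - 162)/(2*(20 + 17*(1/181)))) = sqrt((-4 - 1*576) + (1/2)*(-329)/(20 + 17/181)) = sqrt((-4 - 576) + (1/2)*(-329)/(3637/181)) = sqrt(-580 + (1/2)*(181/3637)*(-329)) = sqrt(-580 - 59549/7274) = sqrt(-4278469/7274) = I*sqrt(31121583506)/7274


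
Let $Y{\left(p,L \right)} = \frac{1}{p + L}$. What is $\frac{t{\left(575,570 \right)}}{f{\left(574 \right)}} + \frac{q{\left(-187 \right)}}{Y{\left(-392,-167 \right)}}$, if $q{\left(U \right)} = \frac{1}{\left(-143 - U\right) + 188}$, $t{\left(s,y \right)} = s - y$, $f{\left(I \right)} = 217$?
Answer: $- \frac{120143}{50344} \approx -2.3864$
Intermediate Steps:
$Y{\left(p,L \right)} = \frac{1}{L + p}$
$q{\left(U \right)} = \frac{1}{45 - U}$
$\frac{t{\left(575,570 \right)}}{f{\left(574 \right)}} + \frac{q{\left(-187 \right)}}{Y{\left(-392,-167 \right)}} = \frac{575 - 570}{217} + \frac{\left(-1\right) \frac{1}{-45 - 187}}{\frac{1}{-167 - 392}} = \left(575 - 570\right) \frac{1}{217} + \frac{\left(-1\right) \frac{1}{-232}}{\frac{1}{-559}} = 5 \cdot \frac{1}{217} + \frac{\left(-1\right) \left(- \frac{1}{232}\right)}{- \frac{1}{559}} = \frac{5}{217} + \frac{1}{232} \left(-559\right) = \frac{5}{217} - \frac{559}{232} = - \frac{120143}{50344}$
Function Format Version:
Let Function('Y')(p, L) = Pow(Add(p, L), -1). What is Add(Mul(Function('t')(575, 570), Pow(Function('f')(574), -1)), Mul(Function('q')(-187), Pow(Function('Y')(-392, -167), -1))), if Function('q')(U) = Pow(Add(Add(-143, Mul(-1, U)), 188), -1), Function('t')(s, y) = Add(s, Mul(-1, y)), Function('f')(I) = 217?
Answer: Rational(-120143, 50344) ≈ -2.3864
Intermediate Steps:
Function('Y')(p, L) = Pow(Add(L, p), -1)
Function('q')(U) = Pow(Add(45, Mul(-1, U)), -1)
Add(Mul(Function('t')(575, 570), Pow(Function('f')(574), -1)), Mul(Function('q')(-187), Pow(Function('Y')(-392, -167), -1))) = Add(Mul(Add(575, Mul(-1, 570)), Pow(217, -1)), Mul(Mul(-1, Pow(Add(-45, -187), -1)), Pow(Pow(Add(-167, -392), -1), -1))) = Add(Mul(Add(575, -570), Rational(1, 217)), Mul(Mul(-1, Pow(-232, -1)), Pow(Pow(-559, -1), -1))) = Add(Mul(5, Rational(1, 217)), Mul(Mul(-1, Rational(-1, 232)), Pow(Rational(-1, 559), -1))) = Add(Rational(5, 217), Mul(Rational(1, 232), -559)) = Add(Rational(5, 217), Rational(-559, 232)) = Rational(-120143, 50344)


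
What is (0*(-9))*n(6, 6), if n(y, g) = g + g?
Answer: 0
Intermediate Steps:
n(y, g) = 2*g
(0*(-9))*n(6, 6) = (0*(-9))*(2*6) = 0*12 = 0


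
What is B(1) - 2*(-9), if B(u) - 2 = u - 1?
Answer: 20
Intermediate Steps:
B(u) = 1 + u (B(u) = 2 + (u - 1) = 2 + (-1 + u) = 1 + u)
B(1) - 2*(-9) = (1 + 1) - 2*(-9) = 2 + 18 = 20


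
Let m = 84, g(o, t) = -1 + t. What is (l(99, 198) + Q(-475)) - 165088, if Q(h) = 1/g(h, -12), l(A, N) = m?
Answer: -2145053/13 ≈ -1.6500e+5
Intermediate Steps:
l(A, N) = 84
Q(h) = -1/13 (Q(h) = 1/(-1 - 12) = 1/(-13) = -1/13)
(l(99, 198) + Q(-475)) - 165088 = (84 - 1/13) - 165088 = 1091/13 - 165088 = -2145053/13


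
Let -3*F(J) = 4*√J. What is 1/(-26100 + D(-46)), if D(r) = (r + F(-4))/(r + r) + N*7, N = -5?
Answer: -497705418/13007282246737 - 552*I/13007282246737 ≈ -3.8264e-5 - 4.2438e-11*I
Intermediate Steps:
F(J) = -4*√J/3
D(r) = -35 + (r - 8*I/3)/(2*r) (D(r) = (r - 8*I/3)/(r + r) - 5*7 = (r - 8*I/3)/((2*r)) - 35 = (r - 8*I/3)*(1/(2*r)) - 35 = (r - 8*I/3)/(2*r) - 35 = -35 + (r - 8*I/3)/(2*r))
1/(-26100 + D(-46)) = 1/(-26100 + (⅙)*(-207*(-46) - 8*I)/(-46)) = 1/(-26100 + (⅙)*(-1/46)*(9522 - 8*I)) = 1/(-26100 + (-69/2 + 2*I/69)) = 1/(-52269/2 + 2*I/69) = 19044*(-52269/2 - 2*I/69)/13007282246737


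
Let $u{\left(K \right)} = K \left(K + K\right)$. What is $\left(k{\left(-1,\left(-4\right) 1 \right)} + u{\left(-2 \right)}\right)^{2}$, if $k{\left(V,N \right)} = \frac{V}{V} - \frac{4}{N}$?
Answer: $100$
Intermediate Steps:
$k{\left(V,N \right)} = 1 - \frac{4}{N}$
$u{\left(K \right)} = 2 K^{2}$ ($u{\left(K \right)} = K 2 K = 2 K^{2}$)
$\left(k{\left(-1,\left(-4\right) 1 \right)} + u{\left(-2 \right)}\right)^{2} = \left(\frac{-4 - 4}{\left(-4\right) 1} + 2 \left(-2\right)^{2}\right)^{2} = \left(\frac{-4 - 4}{-4} + 2 \cdot 4\right)^{2} = \left(\left(- \frac{1}{4}\right) \left(-8\right) + 8\right)^{2} = \left(2 + 8\right)^{2} = 10^{2} = 100$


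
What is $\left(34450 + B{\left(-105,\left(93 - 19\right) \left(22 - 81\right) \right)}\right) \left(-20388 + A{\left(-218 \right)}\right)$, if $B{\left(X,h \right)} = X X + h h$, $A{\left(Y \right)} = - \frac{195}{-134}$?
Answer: $- \frac{52197622683507}{134} \approx -3.8953 \cdot 10^{11}$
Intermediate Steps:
$A{\left(Y \right)} = \frac{195}{134}$ ($A{\left(Y \right)} = \left(-195\right) \left(- \frac{1}{134}\right) = \frac{195}{134}$)
$B{\left(X,h \right)} = X^{2} + h^{2}$
$\left(34450 + B{\left(-105,\left(93 - 19\right) \left(22 - 81\right) \right)}\right) \left(-20388 + A{\left(-218 \right)}\right) = \left(34450 + \left(\left(-105\right)^{2} + \left(\left(93 - 19\right) \left(22 - 81\right)\right)^{2}\right)\right) \left(-20388 + \frac{195}{134}\right) = \left(34450 + \left(11025 + \left(74 \left(-59\right)\right)^{2}\right)\right) \left(- \frac{2731797}{134}\right) = \left(34450 + \left(11025 + \left(-4366\right)^{2}\right)\right) \left(- \frac{2731797}{134}\right) = \left(34450 + \left(11025 + 19061956\right)\right) \left(- \frac{2731797}{134}\right) = \left(34450 + 19072981\right) \left(- \frac{2731797}{134}\right) = 19107431 \left(- \frac{2731797}{134}\right) = - \frac{52197622683507}{134}$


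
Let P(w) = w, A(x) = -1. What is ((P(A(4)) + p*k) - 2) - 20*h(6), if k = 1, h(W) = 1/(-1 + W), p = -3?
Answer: -10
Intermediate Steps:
((P(A(4)) + p*k) - 2) - 20*h(6) = ((-1 - 3*1) - 2) - 20/(-1 + 6) = ((-1 - 3) - 2) - 20/5 = (-4 - 2) - 20*⅕ = -6 - 4 = -10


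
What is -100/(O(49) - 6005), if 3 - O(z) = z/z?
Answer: 100/6003 ≈ 0.016658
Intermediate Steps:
O(z) = 2 (O(z) = 3 - z/z = 3 - 1*1 = 3 - 1 = 2)
-100/(O(49) - 6005) = -100/(2 - 6005) = -100/(-6003) = -1/6003*(-100) = 100/6003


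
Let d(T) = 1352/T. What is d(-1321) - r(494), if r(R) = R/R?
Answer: -2673/1321 ≈ -2.0235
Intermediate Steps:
r(R) = 1
d(-1321) - r(494) = 1352/(-1321) - 1*1 = 1352*(-1/1321) - 1 = -1352/1321 - 1 = -2673/1321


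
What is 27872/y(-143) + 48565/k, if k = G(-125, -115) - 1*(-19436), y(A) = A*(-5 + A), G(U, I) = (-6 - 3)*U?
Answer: 30786651/8368327 ≈ 3.6789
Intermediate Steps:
G(U, I) = -9*U
k = 20561 (k = -9*(-125) - 1*(-19436) = 1125 + 19436 = 20561)
27872/y(-143) + 48565/k = 27872/((-143*(-5 - 143))) + 48565/20561 = 27872/((-143*(-148))) + 48565*(1/20561) = 27872/21164 + 48565/20561 = 27872*(1/21164) + 48565/20561 = 536/407 + 48565/20561 = 30786651/8368327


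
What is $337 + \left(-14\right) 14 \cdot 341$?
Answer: $-66499$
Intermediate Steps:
$337 + \left(-14\right) 14 \cdot 341 = 337 - 66836 = -66499$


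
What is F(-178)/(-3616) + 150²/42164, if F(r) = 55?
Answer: 19760245/38116256 ≈ 0.51842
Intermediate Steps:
F(-178)/(-3616) + 150²/42164 = 55/(-3616) + 150²/42164 = 55*(-1/3616) + 22500*(1/42164) = -55/3616 + 5625/10541 = 19760245/38116256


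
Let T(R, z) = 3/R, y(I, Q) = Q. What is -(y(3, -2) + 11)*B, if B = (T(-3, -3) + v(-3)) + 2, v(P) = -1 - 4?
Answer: 36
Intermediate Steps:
v(P) = -5
B = -4 (B = (3/(-3) - 5) + 2 = (3*(-⅓) - 5) + 2 = (-1 - 5) + 2 = -6 + 2 = -4)
-(y(3, -2) + 11)*B = -(-2 + 11)*(-4) = -9*(-4) = -1*(-36) = 36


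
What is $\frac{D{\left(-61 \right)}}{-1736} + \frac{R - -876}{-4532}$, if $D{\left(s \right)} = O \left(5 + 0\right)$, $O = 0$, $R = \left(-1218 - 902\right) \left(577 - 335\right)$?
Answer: $\frac{128041}{1133} \approx 113.01$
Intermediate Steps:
$R = -513040$ ($R = \left(-2120\right) 242 = -513040$)
$D{\left(s \right)} = 0$ ($D{\left(s \right)} = 0 \left(5 + 0\right) = 0 \cdot 5 = 0$)
$\frac{D{\left(-61 \right)}}{-1736} + \frac{R - -876}{-4532} = \frac{0}{-1736} + \frac{-513040 - -876}{-4532} = 0 \left(- \frac{1}{1736}\right) + \left(-513040 + 876\right) \left(- \frac{1}{4532}\right) = 0 - - \frac{128041}{1133} = 0 + \frac{128041}{1133} = \frac{128041}{1133}$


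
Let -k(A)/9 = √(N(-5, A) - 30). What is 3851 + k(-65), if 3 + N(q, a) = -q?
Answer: 3851 - 18*I*√7 ≈ 3851.0 - 47.624*I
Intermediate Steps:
N(q, a) = -3 - q
k(A) = -18*I*√7 (k(A) = -9*√((-3 - 1*(-5)) - 30) = -9*√((-3 + 5) - 30) = -9*√(2 - 30) = -18*I*√7)
3851 + k(-65) = 3851 - 18*I*√7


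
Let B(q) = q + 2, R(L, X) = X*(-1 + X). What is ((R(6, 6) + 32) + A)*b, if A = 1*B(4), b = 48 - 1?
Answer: 3196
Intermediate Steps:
b = 47
B(q) = 2 + q
A = 6 (A = 1*(2 + 4) = 1*6 = 6)
((R(6, 6) + 32) + A)*b = ((6*(-1 + 6) + 32) + 6)*47 = ((6*5 + 32) + 6)*47 = ((30 + 32) + 6)*47 = (62 + 6)*47 = 68*47 = 3196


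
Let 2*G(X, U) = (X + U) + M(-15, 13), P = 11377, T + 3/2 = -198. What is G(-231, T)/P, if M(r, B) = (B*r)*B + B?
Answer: -5905/45508 ≈ -0.12976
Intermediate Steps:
M(r, B) = B + r*B**2 (M(r, B) = r*B**2 + B = B + r*B**2)
T = -399/2 (T = -3/2 - 198 = -399/2 ≈ -199.50)
G(X, U) = -1261 + U/2 + X/2 (G(X, U) = ((X + U) + 13*(1 + 13*(-15)))/2 = ((U + X) + 13*(1 - 195))/2 = ((U + X) + 13*(-194))/2 = ((U + X) - 2522)/2 = (-2522 + U + X)/2 = -1261 + U/2 + X/2)
G(-231, T)/P = (-1261 + (1/2)*(-399/2) + (1/2)*(-231))/11377 = (-1261 - 399/4 - 231/2)*(1/11377) = -5905/4*1/11377 = -5905/45508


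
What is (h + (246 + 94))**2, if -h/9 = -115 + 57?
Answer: 743044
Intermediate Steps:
h = 522 (h = -9*(-115 + 57) = -9*(-58) = 522)
(h + (246 + 94))**2 = (522 + (246 + 94))**2 = (522 + 340)**2 = 862**2 = 743044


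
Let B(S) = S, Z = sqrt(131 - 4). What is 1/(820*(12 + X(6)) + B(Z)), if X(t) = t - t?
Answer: 9840/96825473 - sqrt(127)/96825473 ≈ 0.00010151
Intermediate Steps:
X(t) = 0
Z = sqrt(127) ≈ 11.269
1/(820*(12 + X(6)) + B(Z)) = 1/(820*(12 + 0) + sqrt(127)) = 1/(820*12 + sqrt(127)) = 1/(9840 + sqrt(127))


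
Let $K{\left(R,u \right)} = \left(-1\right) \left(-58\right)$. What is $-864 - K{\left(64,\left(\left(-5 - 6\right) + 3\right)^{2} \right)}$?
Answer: $-922$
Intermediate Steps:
$K{\left(R,u \right)} = 58$
$-864 - K{\left(64,\left(\left(-5 - 6\right) + 3\right)^{2} \right)} = -864 - 58 = -922$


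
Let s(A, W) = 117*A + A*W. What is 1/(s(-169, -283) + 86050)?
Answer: 1/114104 ≈ 8.7639e-6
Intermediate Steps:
1/(s(-169, -283) + 86050) = 1/(-169*(117 - 283) + 86050) = 1/(-169*(-166) + 86050) = 1/(28054 + 86050) = 1/114104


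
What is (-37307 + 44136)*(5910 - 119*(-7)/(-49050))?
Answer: 1979622390943/49050 ≈ 4.0359e+7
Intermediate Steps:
(-37307 + 44136)*(5910 - 119*(-7)/(-49050)) = 6829*(5910 + 833*(-1/49050)) = 6829*(5910 - 833/49050) = 6829*(289884667/49050) = 1979622390943/49050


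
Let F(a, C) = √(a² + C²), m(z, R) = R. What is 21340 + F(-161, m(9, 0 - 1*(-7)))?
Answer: 21340 + 7*√530 ≈ 21501.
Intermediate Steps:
F(a, C) = √(C² + a²)
21340 + F(-161, m(9, 0 - 1*(-7))) = 21340 + √((0 - 1*(-7))² + (-161)²) = 21340 + √((0 + 7)² + 25921) = 21340 + √(7² + 25921) = 21340 + √(49 + 25921) = 21340 + √25970 = 21340 + 7*√530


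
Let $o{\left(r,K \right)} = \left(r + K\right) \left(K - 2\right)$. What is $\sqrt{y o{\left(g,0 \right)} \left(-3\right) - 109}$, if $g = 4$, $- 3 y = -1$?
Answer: $i \sqrt{101} \approx 10.05 i$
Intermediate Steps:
$y = \frac{1}{3}$ ($y = \left(- \frac{1}{3}\right) \left(-1\right) = \frac{1}{3} \approx 0.33333$)
$o{\left(r,K \right)} = \left(-2 + K\right) \left(K + r\right)$ ($o{\left(r,K \right)} = \left(K + r\right) \left(-2 + K\right) = \left(-2 + K\right) \left(K + r\right)$)
$\sqrt{y o{\left(g,0 \right)} \left(-3\right) - 109} = \sqrt{\frac{0^{2} - 0 - 8 + 0 \cdot 4}{3} \left(-3\right) - 109} = \sqrt{\frac{0 + 0 - 8 + 0}{3} \left(-3\right) - 109} = \sqrt{\frac{1}{3} \left(-8\right) \left(-3\right) - 109} = \sqrt{\left(- \frac{8}{3}\right) \left(-3\right) - 109} = \sqrt{8 - 109} = \sqrt{-101} = i \sqrt{101}$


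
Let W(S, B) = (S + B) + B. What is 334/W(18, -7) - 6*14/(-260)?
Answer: 10897/130 ≈ 83.823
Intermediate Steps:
W(S, B) = S + 2*B (W(S, B) = (B + S) + B = S + 2*B)
334/W(18, -7) - 6*14/(-260) = 334/(18 + 2*(-7)) - 6*14/(-260) = 334/(18 - 14) - 84*(-1/260) = 334/4 + 21/65 = 334*(¼) + 21/65 = 167/2 + 21/65 = 10897/130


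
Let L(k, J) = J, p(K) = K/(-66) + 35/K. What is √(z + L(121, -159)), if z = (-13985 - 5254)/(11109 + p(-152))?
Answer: I*√499261503407305263/55733141 ≈ 12.678*I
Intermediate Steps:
p(K) = 35/K - K/66 (p(K) = K*(-1/66) + 35/K = -K/66 + 35/K = 35/K - K/66)
z = -96502824/55733141 (z = (-13985 - 5254)/(11109 + (35/(-152) - 1/66*(-152))) = -19239/(11109 + (35*(-1/152) + 76/33)) = -19239/(11109 + (-35/152 + 76/33)) = -19239/(11109 + 10397/5016) = -19239/55733141/5016 = -19239*5016/55733141 = -96502824/55733141 ≈ -1.7315)
√(z + L(121, -159)) = √(-96502824/55733141 - 159) = √(-8958072243/55733141) = I*√499261503407305263/55733141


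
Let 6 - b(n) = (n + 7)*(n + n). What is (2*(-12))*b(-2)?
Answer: -624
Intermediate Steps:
b(n) = 6 - 2*n*(7 + n) (b(n) = 6 - (n + 7)*(n + n) = 6 - (7 + n)*2*n = 6 - 2*n*(7 + n))
(2*(-12))*b(-2) = (2*(-12))*(6 - 14*(-2) - 2*(-2)²) = -24*(6 + 28 - 2*4) = -24*(6 + 28 - 8) = -24*26 = -624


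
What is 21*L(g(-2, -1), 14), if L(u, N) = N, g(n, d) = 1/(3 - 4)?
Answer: 294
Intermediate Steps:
g(n, d) = -1 (g(n, d) = 1/(-1) = -1)
21*L(g(-2, -1), 14) = 21*14 = 294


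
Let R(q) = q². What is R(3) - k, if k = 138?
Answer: -129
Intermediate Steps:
R(3) - k = 3² - 1*138 = 9 - 138 = -129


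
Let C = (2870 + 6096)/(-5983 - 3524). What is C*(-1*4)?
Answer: 35864/9507 ≈ 3.7724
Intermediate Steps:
C = -8966/9507 (C = 8966/(-9507) = 8966*(-1/9507) = -8966/9507 ≈ -0.94309)
C*(-1*4) = -(-8966)*4/9507 = -8966/9507*(-4) = 35864/9507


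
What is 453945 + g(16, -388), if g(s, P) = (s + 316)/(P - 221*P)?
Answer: 9687186383/21340 ≈ 4.5395e+5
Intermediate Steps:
g(s, P) = -(316 + s)/(220*P) (g(s, P) = (316 + s)/((-220*P)) = (316 + s)*(-1/(220*P)) = -(316 + s)/(220*P))
453945 + g(16, -388) = 453945 + (1/220)*(-316 - 1*16)/(-388) = 453945 + (1/220)*(-1/388)*(-316 - 16) = 453945 + (1/220)*(-1/388)*(-332) = 453945 + 83/21340 = 9687186383/21340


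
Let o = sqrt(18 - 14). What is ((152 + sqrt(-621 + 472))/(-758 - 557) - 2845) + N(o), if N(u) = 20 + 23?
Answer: -3684782/1315 - I*sqrt(149)/1315 ≈ -2802.1 - 0.0092826*I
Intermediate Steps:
o = 2 (o = sqrt(4) = 2)
N(u) = 43
((152 + sqrt(-621 + 472))/(-758 - 557) - 2845) + N(o) = ((152 + sqrt(-621 + 472))/(-758 - 557) - 2845) + 43 = ((152 + sqrt(-149))/(-1315) - 2845) + 43 = ((152 + I*sqrt(149))*(-1/1315) - 2845) + 43 = ((-152/1315 - I*sqrt(149)/1315) - 2845) + 43 = (-3741327/1315 - I*sqrt(149)/1315) + 43 = -3684782/1315 - I*sqrt(149)/1315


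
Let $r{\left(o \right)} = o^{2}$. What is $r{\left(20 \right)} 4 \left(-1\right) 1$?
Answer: $-1600$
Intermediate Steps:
$r{\left(20 \right)} 4 \left(-1\right) 1 = 20^{2} \cdot 4 \left(-1\right) 1 = 400 \left(\left(-4\right) 1\right) = 400 \left(-4\right) = -1600$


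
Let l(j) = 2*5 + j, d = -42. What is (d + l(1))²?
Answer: 961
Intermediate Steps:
l(j) = 10 + j
(d + l(1))² = (-42 + (10 + 1))² = (-42 + 11)² = (-31)² = 961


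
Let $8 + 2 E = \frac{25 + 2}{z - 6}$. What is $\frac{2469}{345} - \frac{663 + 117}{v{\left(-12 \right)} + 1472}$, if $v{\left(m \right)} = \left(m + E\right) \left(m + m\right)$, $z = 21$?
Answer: $\frac{1775014}{263695} \approx 6.7313$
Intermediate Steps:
$E = - \frac{31}{10}$ ($E = -4 + \frac{\left(25 + 2\right) \frac{1}{21 - 6}}{2} = -4 + \frac{27 \cdot \frac{1}{15}}{2} = -4 + \frac{1}{2} \cdot \frac{9}{5} = -4 + \frac{9}{10} = - \frac{31}{10} \approx -3.1$)
$v{\left(m \right)} = 2 m \left(- \frac{31}{10} + m\right)$ ($v{\left(m \right)} = \left(m - \frac{31}{10}\right) \left(m + m\right) = \left(- \frac{31}{10} + m\right) 2 m = 2 m \left(- \frac{31}{10} + m\right)$)
$\frac{2469}{345} - \frac{663 + 117}{v{\left(-12 \right)} + 1472} = \frac{2469}{345} - \frac{663 + 117}{\frac{1}{5} \left(-12\right) \left(-31 + 10 \left(-12\right)\right) + 1472} = 2469 \cdot \frac{1}{345} - \frac{780}{\frac{1}{5} \left(-12\right) \left(-31 - 120\right) + 1472} = \frac{823}{115} - \frac{780}{\frac{1}{5} \left(-12\right) \left(-151\right) + 1472} = \frac{823}{115} - \frac{780}{\frac{1812}{5} + 1472} = \frac{823}{115} - \frac{780}{\frac{9172}{5}} = \frac{823}{115} - 780 \cdot \frac{5}{9172} = \frac{823}{115} - \frac{975}{2293} = \frac{1775014}{263695}$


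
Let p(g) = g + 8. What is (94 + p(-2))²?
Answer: 10000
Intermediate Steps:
p(g) = 8 + g
(94 + p(-2))² = (94 + (8 - 2))² = (94 + 6)² = 100² = 10000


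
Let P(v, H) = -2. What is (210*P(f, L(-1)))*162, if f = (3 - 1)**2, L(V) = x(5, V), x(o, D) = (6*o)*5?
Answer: -68040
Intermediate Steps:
x(o, D) = 30*o
L(V) = 150 (L(V) = 30*5 = 150)
f = 4 (f = 2**2 = 4)
(210*P(f, L(-1)))*162 = (210*(-2))*162 = -420*162 = -68040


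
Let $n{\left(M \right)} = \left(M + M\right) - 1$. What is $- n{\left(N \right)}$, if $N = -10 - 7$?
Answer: $35$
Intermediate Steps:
$N = -17$
$n{\left(M \right)} = -1 + 2 M$ ($n{\left(M \right)} = 2 M - 1 = -1 + 2 M$)
$- n{\left(N \right)} = - (-1 + 2 \left(-17\right)) = - (-1 - 34) = \left(-1\right) \left(-35\right) = 35$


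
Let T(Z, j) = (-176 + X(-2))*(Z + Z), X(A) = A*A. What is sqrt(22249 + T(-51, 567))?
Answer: sqrt(39793) ≈ 199.48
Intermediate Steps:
X(A) = A**2
T(Z, j) = -344*Z (T(Z, j) = (-176 + (-2)**2)*(Z + Z) = (-176 + 4)*(2*Z) = -344*Z)
sqrt(22249 + T(-51, 567)) = sqrt(22249 - 344*(-51)) = sqrt(22249 + 17544) = sqrt(39793)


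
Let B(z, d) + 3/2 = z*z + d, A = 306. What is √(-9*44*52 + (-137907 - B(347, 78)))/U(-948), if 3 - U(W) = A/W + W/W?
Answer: 79*I*√1115938/367 ≈ 227.4*I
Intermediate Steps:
B(z, d) = -3/2 + d + z² (B(z, d) = -3/2 + (z*z + d) = -3/2 + (z² + d) = -3/2 + (d + z²) = -3/2 + d + z²)
U(W) = 2 - 306/W (U(W) = 3 - (306/W + W/W) = 3 - (306/W + 1) = 3 - (1 + 306/W) = 3 + (-1 - 306/W) = 2 - 306/W)
√(-9*44*52 + (-137907 - B(347, 78)))/U(-948) = √(-9*44*52 + (-137907 - (-3/2 + 78 + 347²)))/(2 - 306/(-948)) = √(-396*52 + (-137907 - (-3/2 + 78 + 120409)))/(2 - 306*(-1/948)) = √(-20592 + (-137907 - 1*240971/2))/(2 + 51/158) = √(-20592 + (-137907 - 240971/2))/(367/158) = √(-20592 - 516785/2)*(158/367) = √(-557969/2)*(158/367) = (I*√1115938/2)*(158/367) = 79*I*√1115938/367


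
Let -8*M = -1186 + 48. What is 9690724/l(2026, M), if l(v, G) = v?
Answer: 4845362/1013 ≈ 4783.2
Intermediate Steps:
M = 569/4 (M = -(-1186 + 48)/8 = -⅛*(-1138) = 569/4 ≈ 142.25)
9690724/l(2026, M) = 9690724/2026 = 9690724*(1/2026) = 4845362/1013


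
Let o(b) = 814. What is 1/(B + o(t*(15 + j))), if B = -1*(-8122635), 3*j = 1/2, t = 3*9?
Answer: 1/8123449 ≈ 1.2310e-7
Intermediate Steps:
t = 27
j = 1/6 (j = (1/3)/2 = (1/3)*(1/2) = 1/6 ≈ 0.16667)
B = 8122635
1/(B + o(t*(15 + j))) = 1/(8122635 + 814) = 1/8123449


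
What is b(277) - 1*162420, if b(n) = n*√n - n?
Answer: -162697 + 277*√277 ≈ -1.5809e+5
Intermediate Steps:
b(n) = n^(3/2) - n
b(277) - 1*162420 = (277^(3/2) - 1*277) - 1*162420 = (277*√277 - 277) - 162420 = (-277 + 277*√277) - 162420 = -162697 + 277*√277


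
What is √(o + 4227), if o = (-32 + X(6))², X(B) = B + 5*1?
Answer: 2*√1167 ≈ 68.323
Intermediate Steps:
X(B) = 5 + B (X(B) = B + 5 = 5 + B)
o = 441 (o = (-32 + (5 + 6))² = (-32 + 11)² = (-21)² = 441)
√(o + 4227) = √(441 + 4227) = √4668 = 2*√1167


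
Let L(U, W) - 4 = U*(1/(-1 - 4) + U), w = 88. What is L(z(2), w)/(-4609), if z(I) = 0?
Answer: -4/4609 ≈ -0.00086787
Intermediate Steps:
L(U, W) = 4 + U*(-⅕ + U) (L(U, W) = 4 + U*(1/(-1 - 4) + U) = 4 + U*(1/(-5) + U) = 4 + U*(-⅕ + U))
L(z(2), w)/(-4609) = (4 + 0² - ⅕*0)/(-4609) = (4 + 0 + 0)*(-1/4609) = 4*(-1/4609) = -4/4609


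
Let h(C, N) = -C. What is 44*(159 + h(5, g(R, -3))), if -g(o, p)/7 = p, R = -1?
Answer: 6776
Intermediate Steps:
g(o, p) = -7*p
44*(159 + h(5, g(R, -3))) = 44*(159 - 1*5) = 44*(159 - 5) = 44*154 = 6776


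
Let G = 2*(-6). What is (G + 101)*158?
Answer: 14062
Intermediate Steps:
G = -12
(G + 101)*158 = (-12 + 101)*158 = 89*158 = 14062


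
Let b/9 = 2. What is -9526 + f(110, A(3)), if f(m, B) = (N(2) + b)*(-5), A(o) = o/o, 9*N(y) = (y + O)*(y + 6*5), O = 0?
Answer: -86864/9 ≈ -9651.6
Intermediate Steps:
N(y) = y*(30 + y)/9 (N(y) = ((y + 0)*(y + 6*5))/9 = (y*(y + 30))/9 = (y*(30 + y))/9 = y*(30 + y)/9)
b = 18 (b = 9*2 = 18)
A(o) = 1
f(m, B) = -1130/9 (f(m, B) = ((⅑)*2*(30 + 2) + 18)*(-5) = ((⅑)*2*32 + 18)*(-5) = (64/9 + 18)*(-5) = (226/9)*(-5) = -1130/9)
-9526 + f(110, A(3)) = -9526 - 1130/9 = -86864/9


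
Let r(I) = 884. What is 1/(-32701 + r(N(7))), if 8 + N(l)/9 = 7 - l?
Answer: -1/31817 ≈ -3.1430e-5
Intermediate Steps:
N(l) = -9 - 9*l (N(l) = -72 + 9*(7 - l) = -72 + (63 - 9*l) = -9 - 9*l)
1/(-32701 + r(N(7))) = 1/(-32701 + 884) = 1/(-31817) = -1/31817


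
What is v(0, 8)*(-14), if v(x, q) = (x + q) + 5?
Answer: -182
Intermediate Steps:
v(x, q) = 5 + q + x (v(x, q) = (q + x) + 5 = 5 + q + x)
v(0, 8)*(-14) = (5 + 8 + 0)*(-14) = 13*(-14) = -182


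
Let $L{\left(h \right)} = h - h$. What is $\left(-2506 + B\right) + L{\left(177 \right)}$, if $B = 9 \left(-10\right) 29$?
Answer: $-5116$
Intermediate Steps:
$L{\left(h \right)} = 0$
$B = -2610$ ($B = \left(-90\right) 29 = -2610$)
$\left(-2506 + B\right) + L{\left(177 \right)} = \left(-2506 - 2610\right) + 0 = -5116 + 0 = -5116$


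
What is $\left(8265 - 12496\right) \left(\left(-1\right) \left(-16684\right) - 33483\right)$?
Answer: $71076569$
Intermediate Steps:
$\left(8265 - 12496\right) \left(\left(-1\right) \left(-16684\right) - 33483\right) = - 4231 \left(16684 - 33483\right) = \left(-4231\right) \left(-16799\right) = 71076569$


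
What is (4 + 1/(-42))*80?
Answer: 6680/21 ≈ 318.10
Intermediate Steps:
(4 + 1/(-42))*80 = (4 - 1/42)*80 = (167/42)*80 = 6680/21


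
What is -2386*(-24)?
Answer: 57264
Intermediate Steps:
-2386*(-24) = -1*(-57264) = 57264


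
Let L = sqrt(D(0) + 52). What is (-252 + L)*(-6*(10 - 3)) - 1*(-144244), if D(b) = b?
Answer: 154828 - 84*sqrt(13) ≈ 1.5453e+5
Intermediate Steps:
L = 2*sqrt(13) (L = sqrt(0 + 52) = sqrt(52) = 2*sqrt(13) ≈ 7.2111)
(-252 + L)*(-6*(10 - 3)) - 1*(-144244) = (-252 + 2*sqrt(13))*(-6*(10 - 3)) - 1*(-144244) = (-252 + 2*sqrt(13))*(-6*7) + 144244 = (-252 + 2*sqrt(13))*(-42) + 144244 = (10584 - 84*sqrt(13)) + 144244 = 154828 - 84*sqrt(13)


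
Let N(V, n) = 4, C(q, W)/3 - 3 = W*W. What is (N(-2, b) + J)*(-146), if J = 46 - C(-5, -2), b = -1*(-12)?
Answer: -4234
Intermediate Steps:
C(q, W) = 9 + 3*W² (C(q, W) = 9 + 3*(W*W) = 9 + 3*W²)
b = 12
J = 25 (J = 46 - (9 + 3*(-2)²) = 46 - (9 + 3*4) = 46 - (9 + 12) = 46 - 1*21 = 46 - 21 = 25)
(N(-2, b) + J)*(-146) = (4 + 25)*(-146) = 29*(-146) = -4234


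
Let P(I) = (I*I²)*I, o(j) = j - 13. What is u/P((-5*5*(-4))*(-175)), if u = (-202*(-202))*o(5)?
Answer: -10201/2930908203125000 ≈ -3.4805e-12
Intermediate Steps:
o(j) = -13 + j
P(I) = I⁴ (P(I) = I³*I = I⁴)
u = -326432 (u = (-202*(-202))*(-13 + 5) = 40804*(-8) = -326432)
u/P((-5*5*(-4))*(-175)) = -326432/(((-5*5*(-4))*(-175))⁴) = -326432/((-25*(-4)*(-175))⁴) = -326432/((100*(-175))⁴) = -326432/((-17500)⁴) = -326432/93789062500000000 = -326432*1/93789062500000000 = -10201/2930908203125000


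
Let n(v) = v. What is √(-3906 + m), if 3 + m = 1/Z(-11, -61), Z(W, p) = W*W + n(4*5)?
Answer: 16*I*√303573/141 ≈ 62.522*I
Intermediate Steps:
Z(W, p) = 20 + W² (Z(W, p) = W*W + 4*5 = W² + 20 = 20 + W²)
m = -422/141 (m = -3 + 1/(20 + (-11)²) = -3 + 1/(20 + 121) = -3 + 1/141 = -422/141 ≈ -2.9929)
√(-3906 + m) = √(-3906 - 422/141) = √(-551168/141) = 16*I*√303573/141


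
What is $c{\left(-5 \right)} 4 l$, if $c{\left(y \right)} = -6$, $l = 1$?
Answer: $-24$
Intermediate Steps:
$c{\left(-5 \right)} 4 l = - 6 \cdot 4 \cdot 1 = \left(-6\right) 4 = -24$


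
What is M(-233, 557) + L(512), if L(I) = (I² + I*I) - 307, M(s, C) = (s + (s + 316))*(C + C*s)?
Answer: 19907581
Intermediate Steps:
M(s, C) = (316 + 2*s)*(C + C*s) (M(s, C) = (s + (316 + s))*(C + C*s) = (316 + 2*s)*(C + C*s))
L(I) = -307 + 2*I² (L(I) = (I² + I²) - 307 = 2*I² - 307 = -307 + 2*I²)
M(-233, 557) + L(512) = 2*557*(158 + (-233)² + 159*(-233)) + (-307 + 2*512²) = 2*557*(158 + 54289 - 37047) + (-307 + 2*262144) = 2*557*17400 + (-307 + 524288) = 19383600 + 523981 = 19907581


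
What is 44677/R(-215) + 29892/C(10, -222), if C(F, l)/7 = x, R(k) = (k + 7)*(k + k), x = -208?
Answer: -291647/14560 ≈ -20.031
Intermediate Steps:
R(k) = 2*k*(7 + k) (R(k) = (7 + k)*(2*k) = 2*k*(7 + k))
C(F, l) = -1456 (C(F, l) = 7*(-208) = -1456)
44677/R(-215) + 29892/C(10, -222) = 44677/((2*(-215)*(7 - 215))) + 29892/(-1456) = 44677/((2*(-215)*(-208))) + 29892*(-1/1456) = 44677/89440 - 7473/364 = 44677*(1/89440) - 7473/364 = 1039/2080 - 7473/364 = -291647/14560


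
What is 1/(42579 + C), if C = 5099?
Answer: 1/47678 ≈ 2.0974e-5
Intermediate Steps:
1/(42579 + C) = 1/(42579 + 5099) = 1/47678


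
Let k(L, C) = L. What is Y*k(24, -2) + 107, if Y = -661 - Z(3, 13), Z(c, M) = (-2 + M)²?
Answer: -18661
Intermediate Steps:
Y = -782 (Y = -661 - (-2 + 13)² = -661 - 1*11² = -661 - 1*121 = -661 - 121 = -782)
Y*k(24, -2) + 107 = -782*24 + 107 = -18768 + 107 = -18661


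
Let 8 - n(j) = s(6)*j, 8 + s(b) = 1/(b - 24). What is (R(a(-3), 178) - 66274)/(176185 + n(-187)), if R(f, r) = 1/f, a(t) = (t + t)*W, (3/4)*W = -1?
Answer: -4771719/12577436 ≈ -0.37939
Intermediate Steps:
W = -4/3 (W = (4/3)*(-1) = -4/3 ≈ -1.3333)
a(t) = -8*t/3 (a(t) = (t + t)*(-4/3) = (2*t)*(-4/3) = -8*t/3)
s(b) = -8 + 1/(-24 + b) (s(b) = -8 + 1/(b - 24) = -8 + 1/(-24 + b))
n(j) = 8 + 145*j/18 (n(j) = 8 - (193 - 8*6)/(-24 + 6)*j = 8 - (193 - 48)/(-18)*j = 8 - (-1/18*145)*j = 8 - (-145)*j/18 = 8 + 145*j/18)
(R(a(-3), 178) - 66274)/(176185 + n(-187)) = (1/(-8/3*(-3)) - 66274)/(176185 + (8 + (145/18)*(-187))) = (1/8 - 66274)/(176185 + (8 - 27115/18)) = (⅛ - 66274)/(176185 - 26971/18) = -530191/(8*3144359/18) = -530191/8*18/3144359 = -4771719/12577436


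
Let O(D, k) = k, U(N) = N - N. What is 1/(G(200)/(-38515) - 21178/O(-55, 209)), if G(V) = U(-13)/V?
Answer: -209/21178 ≈ -0.0098687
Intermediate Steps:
U(N) = 0
G(V) = 0 (G(V) = 0/V = 0)
1/(G(200)/(-38515) - 21178/O(-55, 209)) = 1/(0/(-38515) - 21178/209) = 1/(0*(-1/38515) - 21178*1/209) = 1/(0 - 21178/209) = 1/(-21178/209) = -209/21178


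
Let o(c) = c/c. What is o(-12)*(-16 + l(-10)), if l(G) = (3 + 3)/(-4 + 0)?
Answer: -35/2 ≈ -17.500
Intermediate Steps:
o(c) = 1
l(G) = -3/2 (l(G) = 6/(-4) = 6*(-1/4) = -3/2)
o(-12)*(-16 + l(-10)) = 1*(-16 - 3/2) = 1*(-35/2) = -35/2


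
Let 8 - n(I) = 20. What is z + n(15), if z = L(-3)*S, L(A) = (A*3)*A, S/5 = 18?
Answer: 2418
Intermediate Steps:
S = 90 (S = 5*18 = 90)
n(I) = -12 (n(I) = 8 - 1*20 = 8 - 20 = -12)
L(A) = 3*A² (L(A) = (3*A)*A = 3*A²)
z = 2430 (z = (3*(-3)²)*90 = (3*9)*90 = 27*90 = 2430)
z + n(15) = 2430 - 12 = 2418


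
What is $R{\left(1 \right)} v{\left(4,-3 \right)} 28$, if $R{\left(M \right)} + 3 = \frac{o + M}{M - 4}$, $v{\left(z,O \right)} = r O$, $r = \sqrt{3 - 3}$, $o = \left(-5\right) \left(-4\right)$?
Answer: $0$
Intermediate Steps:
$o = 20$
$r = 0$ ($r = \sqrt{0} = 0$)
$v{\left(z,O \right)} = 0$ ($v{\left(z,O \right)} = 0 O = 0$)
$R{\left(M \right)} = -3 + \frac{20 + M}{-4 + M}$ ($R{\left(M \right)} = -3 + \frac{20 + M}{M - 4} = -3 + \frac{20 + M}{-4 + M}$)
$R{\left(1 \right)} v{\left(4,-3 \right)} 28 = \frac{2 \left(16 - 1\right)}{-4 + 1} \cdot 0 \cdot 28 = \frac{2 \left(16 - 1\right)}{-3} \cdot 0 \cdot 28 = 2 \left(- \frac{1}{3}\right) 15 \cdot 0 \cdot 28 = \left(-10\right) 0 \cdot 28 = 0 \cdot 28 = 0$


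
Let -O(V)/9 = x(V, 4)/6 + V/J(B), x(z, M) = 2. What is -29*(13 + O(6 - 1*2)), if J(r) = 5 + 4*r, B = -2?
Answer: -638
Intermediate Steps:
O(V) = -3 + 3*V (O(V) = -9*(2/6 + V/(5 + 4*(-2))) = -9*(2*(⅙) + V/(5 - 8)) = -9*(⅓ + V/(-3)) = -9*(⅓ + V*(-⅓)) = -9*(⅓ - V/3) = -3 + 3*V)
-29*(13 + O(6 - 1*2)) = -29*(13 + (-3 + 3*(6 - 1*2))) = -29*(13 + (-3 + 3*(6 - 2))) = -29*(13 + (-3 + 3*4)) = -29*(13 + (-3 + 12)) = -29*(13 + 9) = -29*22 = -638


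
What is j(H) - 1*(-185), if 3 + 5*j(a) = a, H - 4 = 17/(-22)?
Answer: 4071/22 ≈ 185.05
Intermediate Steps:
H = 71/22 (H = 4 + 17/(-22) = 4 + 17*(-1/22) = 4 - 17/22 = 71/22 ≈ 3.2273)
j(a) = -3/5 + a/5
j(H) - 1*(-185) = (-3/5 + (1/5)*(71/22)) - 1*(-185) = (-3/5 + 71/110) + 185 = 1/22 + 185 = 4071/22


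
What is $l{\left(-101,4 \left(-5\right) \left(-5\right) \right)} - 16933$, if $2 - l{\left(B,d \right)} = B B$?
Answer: $-27132$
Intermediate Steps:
$l{\left(B,d \right)} = 2 - B^{2}$ ($l{\left(B,d \right)} = 2 - B B = 2 - B^{2}$)
$l{\left(-101,4 \left(-5\right) \left(-5\right) \right)} - 16933 = \left(2 - \left(-101\right)^{2}\right) - 16933 = \left(2 - 10201\right) - 16933 = -10199 - 16933 = -27132$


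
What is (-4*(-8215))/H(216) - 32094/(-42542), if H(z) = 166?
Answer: 350814431/1765493 ≈ 198.71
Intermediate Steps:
(-4*(-8215))/H(216) - 32094/(-42542) = -4*(-8215)/166 - 32094/(-42542) = 32860*(1/166) - 32094*(-1/42542) = 16430/83 + 16047/21271 = 350814431/1765493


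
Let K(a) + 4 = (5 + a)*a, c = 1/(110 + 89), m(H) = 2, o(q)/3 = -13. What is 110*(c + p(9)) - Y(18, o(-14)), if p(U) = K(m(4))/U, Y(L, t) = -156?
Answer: 499286/1791 ≈ 278.77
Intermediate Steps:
o(q) = -39 (o(q) = 3*(-13) = -39)
c = 1/199 ≈ 0.0050251
K(a) = -4 + a*(5 + a) (K(a) = -4 + (5 + a)*a = -4 + a*(5 + a))
p(U) = 10/U (p(U) = (-4 + 2² + 5*2)/U = (-4 + 4 + 10)/U = 10/U)
110*(c + p(9)) - Y(18, o(-14)) = 110*(1/199 + 10/9) - 1*(-156) = 110*(1/199 + 10*(⅑)) + 156 = 110*(1/199 + 10/9) + 156 = 110*(1999/1791) + 156 = 219890/1791 + 156 = 499286/1791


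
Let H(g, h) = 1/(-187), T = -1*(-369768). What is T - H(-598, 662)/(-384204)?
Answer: 26566406453663/71846148 ≈ 3.6977e+5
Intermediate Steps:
T = 369768
H(g, h) = -1/187
T - H(-598, 662)/(-384204) = 369768 - (-1)/(187*(-384204)) = 369768 - (-1)*(-1)/(187*384204) = 369768 - 1*1/71846148 = 369768 - 1/71846148 = 26566406453663/71846148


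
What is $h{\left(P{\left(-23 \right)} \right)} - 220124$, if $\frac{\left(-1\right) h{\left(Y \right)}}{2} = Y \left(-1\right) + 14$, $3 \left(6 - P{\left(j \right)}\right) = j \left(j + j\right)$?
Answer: $- \frac{662536}{3} \approx -2.2085 \cdot 10^{5}$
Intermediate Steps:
$P{\left(j \right)} = 6 - \frac{2 j^{2}}{3}$ ($P{\left(j \right)} = 6 - \frac{j \left(j + j\right)}{3} = 6 - \frac{j 2 j}{3} = 6 - \frac{2 j^{2}}{3}$)
$h{\left(Y \right)} = -28 + 2 Y$ ($h{\left(Y \right)} = - 2 \left(Y \left(-1\right) + 14\right) = - 2 \left(- Y + 14\right) = - 2 \left(14 - Y\right) = -28 + 2 Y$)
$h{\left(P{\left(-23 \right)} \right)} - 220124 = \left(-28 + 2 \left(6 - \frac{2 \left(-23\right)^{2}}{3}\right)\right) - 220124 = \left(-28 + 2 \left(6 - \frac{1058}{3}\right)\right) - 220124 = \left(-28 + 2 \left(- \frac{1040}{3}\right)\right) - 220124 = \left(-28 - \frac{2080}{3}\right) - 220124 = - \frac{2164}{3} - 220124 = - \frac{662536}{3}$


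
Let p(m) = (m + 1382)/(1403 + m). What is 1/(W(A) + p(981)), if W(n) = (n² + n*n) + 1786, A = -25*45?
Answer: 2384/6038760187 ≈ 3.9478e-7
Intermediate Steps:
A = -1125
p(m) = (1382 + m)/(1403 + m)
W(n) = 1786 + 2*n² (W(n) = (n² + n²) + 1786 = 2*n² + 1786 = 1786 + 2*n²)
1/(W(A) + p(981)) = 1/((1786 + 2*(-1125)²) + (1382 + 981)/(1403 + 981)) = 1/((1786 + 2*1265625) + 2363/2384) = 1/((1786 + 2531250) + (1/2384)*2363) = 1/(2533036 + 2363/2384) = 1/(6038760187/2384) = 2384/6038760187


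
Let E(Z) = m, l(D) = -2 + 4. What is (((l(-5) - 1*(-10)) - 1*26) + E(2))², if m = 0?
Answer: 196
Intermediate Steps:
l(D) = 2
E(Z) = 0
(((l(-5) - 1*(-10)) - 1*26) + E(2))² = (((2 - 1*(-10)) - 1*26) + 0)² = (((2 + 10) - 26) + 0)² = ((12 - 26) + 0)² = (-14 + 0)² = (-14)² = 196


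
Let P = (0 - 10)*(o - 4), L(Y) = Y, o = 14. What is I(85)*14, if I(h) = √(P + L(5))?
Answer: 14*I*√95 ≈ 136.46*I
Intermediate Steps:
P = -100 (P = (0 - 10)*(14 - 4) = -10*10 = -100)
I(h) = I*√95 (I(h) = √(-100 + 5) = √(-95) = I*√95)
I(85)*14 = (I*√95)*14 = 14*I*√95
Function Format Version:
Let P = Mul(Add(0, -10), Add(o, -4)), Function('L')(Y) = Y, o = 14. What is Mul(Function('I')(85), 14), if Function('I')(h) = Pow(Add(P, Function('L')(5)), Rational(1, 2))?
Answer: Mul(14, I, Pow(95, Rational(1, 2))) ≈ Mul(136.46, I)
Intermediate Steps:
P = -100 (P = Mul(Add(0, -10), Add(14, -4)) = Mul(-10, 10) = -100)
Function('I')(h) = Mul(I, Pow(95, Rational(1, 2))) (Function('I')(h) = Pow(Add(-100, 5), Rational(1, 2)) = Pow(-95, Rational(1, 2)) = Mul(I, Pow(95, Rational(1, 2))))
Mul(Function('I')(85), 14) = Mul(Mul(I, Pow(95, Rational(1, 2))), 14) = Mul(14, I, Pow(95, Rational(1, 2)))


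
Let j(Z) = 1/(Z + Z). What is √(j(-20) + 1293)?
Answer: √517190/20 ≈ 35.958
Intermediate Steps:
j(Z) = 1/(2*Z)
√(j(-20) + 1293) = √((½)/(-20) + 1293) = √((½)*(-1/20) + 1293) = √(-1/40 + 1293) = √(51719/40) = √517190/20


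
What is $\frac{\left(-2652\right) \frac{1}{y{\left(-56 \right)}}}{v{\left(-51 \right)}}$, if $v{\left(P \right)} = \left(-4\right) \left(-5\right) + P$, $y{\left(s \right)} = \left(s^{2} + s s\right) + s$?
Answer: $\frac{221}{16058} \approx 0.013763$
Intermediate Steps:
$y{\left(s \right)} = s + 2 s^{2}$ ($y{\left(s \right)} = \left(s^{2} + s^{2}\right) + s = 2 s^{2} + s = s + 2 s^{2}$)
$v{\left(P \right)} = 20 + P$
$\frac{\left(-2652\right) \frac{1}{y{\left(-56 \right)}}}{v{\left(-51 \right)}} = \frac{\left(-2652\right) \frac{1}{\left(-56\right) \left(1 + 2 \left(-56\right)\right)}}{20 - 51} = \frac{\left(-2652\right) \frac{1}{\left(-56\right) \left(1 - 112\right)}}{-31} = - \frac{2652}{\left(-56\right) \left(-111\right)} \left(- \frac{1}{31}\right) = - \frac{2652}{6216} \left(- \frac{1}{31}\right) = \left(-2652\right) \frac{1}{6216} \left(- \frac{1}{31}\right) = \left(- \frac{221}{518}\right) \left(- \frac{1}{31}\right) = \frac{221}{16058}$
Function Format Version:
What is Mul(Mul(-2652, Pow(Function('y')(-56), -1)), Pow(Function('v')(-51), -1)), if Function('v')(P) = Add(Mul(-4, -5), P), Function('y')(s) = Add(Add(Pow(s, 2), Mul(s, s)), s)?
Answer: Rational(221, 16058) ≈ 0.013763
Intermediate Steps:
Function('y')(s) = Add(s, Mul(2, Pow(s, 2))) (Function('y')(s) = Add(Add(Pow(s, 2), Pow(s, 2)), s) = Add(Mul(2, Pow(s, 2)), s) = Add(s, Mul(2, Pow(s, 2))))
Function('v')(P) = Add(20, P)
Mul(Mul(-2652, Pow(Function('y')(-56), -1)), Pow(Function('v')(-51), -1)) = Mul(Mul(-2652, Pow(Mul(-56, Add(1, Mul(2, -56))), -1)), Pow(Add(20, -51), -1)) = Mul(Mul(-2652, Pow(Mul(-56, Add(1, -112)), -1)), Pow(-31, -1)) = Mul(Mul(-2652, Pow(Mul(-56, -111), -1)), Rational(-1, 31)) = Mul(Mul(-2652, Pow(6216, -1)), Rational(-1, 31)) = Mul(Mul(-2652, Rational(1, 6216)), Rational(-1, 31)) = Mul(Rational(-221, 518), Rational(-1, 31)) = Rational(221, 16058)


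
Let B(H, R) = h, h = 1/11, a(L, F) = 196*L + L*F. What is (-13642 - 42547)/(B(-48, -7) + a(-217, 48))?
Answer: 618079/582427 ≈ 1.0612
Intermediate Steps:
a(L, F) = 196*L + F*L
h = 1/11 ≈ 0.090909
B(H, R) = 1/11
(-13642 - 42547)/(B(-48, -7) + a(-217, 48)) = (-13642 - 42547)/(1/11 - 217*(196 + 48)) = -56189/(1/11 - 217*244) = -56189/(1/11 - 52948) = -56189/(-582427/11) = -56189*(-11/582427) = 618079/582427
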